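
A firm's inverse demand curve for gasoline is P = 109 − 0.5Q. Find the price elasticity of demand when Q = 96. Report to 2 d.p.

-1.27

At Q = 96, P = 109 − 0.5(96) = 61.00.
dP/dQ = −0.5, so dQ/dP = 1/(−0.5) = -2.000.
ε = (dQ/dP)(P/Q) = (-2.000)(61.00/96).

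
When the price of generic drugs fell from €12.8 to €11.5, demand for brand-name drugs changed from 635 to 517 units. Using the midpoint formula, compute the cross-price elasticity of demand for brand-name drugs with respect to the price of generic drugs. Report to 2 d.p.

ΔQ_x = 517 − 635 = -118; ΔP_y = 11.5 − 12.8 = -1.3.
Midpoints: P̄_y = 12.15, Q̄_x = 576.0.
ε_xy = (ΔQ_x/ΔP_y)(P̄_y/Q̄_x) = (-118/-1.3)(12.15/576.0).
ε_xy > 0, so the goods are substitutes.

1.91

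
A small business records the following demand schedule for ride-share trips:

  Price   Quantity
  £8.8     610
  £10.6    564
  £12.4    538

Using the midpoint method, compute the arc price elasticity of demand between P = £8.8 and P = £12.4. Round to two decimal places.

-0.37

At P = 8.8, Q = 610; at P = 12.4, Q = 538.
ΔQ = -72, ΔP = 3.6. Midpoints: P̄ = 10.60, Q̄ = 574.0.
ε = (ΔQ/ΔP)(P̄/Q̄) = (-72/3.6)(10.60/574.0).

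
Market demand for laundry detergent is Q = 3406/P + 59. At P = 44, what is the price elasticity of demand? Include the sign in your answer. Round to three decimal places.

-0.567

At P = 44, Q = 136.409.
dQ/dP = −3406/P² = -1.759.
ε = (dQ/dP)(P/Q) = (-1.759)(44/136.409).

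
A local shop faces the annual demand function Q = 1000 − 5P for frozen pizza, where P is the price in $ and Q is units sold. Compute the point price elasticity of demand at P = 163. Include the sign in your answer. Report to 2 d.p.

-4.41

At P = 163, Q = 185.
dQ/dP = −5.
ε = (dQ/dP)(P/Q) = (-5)(163/185).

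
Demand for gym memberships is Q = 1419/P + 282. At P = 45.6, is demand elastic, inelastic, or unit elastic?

inelastic

Q = 313.118, dQ/dP = -0.682.
ε = (dQ/dP)(P/Q) ≈ -0.099.
|ε| = 0.10 < 1.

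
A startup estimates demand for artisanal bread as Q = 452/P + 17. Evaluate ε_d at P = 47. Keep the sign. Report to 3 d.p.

At P = 47, Q = 26.617.
dQ/dP = −452/P² = -0.205.
ε = (dQ/dP)(P/Q) = (-0.205)(47/26.617).

-0.361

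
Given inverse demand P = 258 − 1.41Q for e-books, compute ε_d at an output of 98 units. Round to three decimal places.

At Q = 98, P = 258 − 1.41(98) = 119.82.
dP/dQ = −1.41, so dQ/dP = 1/(−1.41) = -0.709.
ε = (dQ/dP)(P/Q) = (-0.709)(119.82/98).

-0.867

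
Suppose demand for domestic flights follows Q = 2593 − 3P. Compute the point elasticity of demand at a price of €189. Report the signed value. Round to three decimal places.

-0.280

At P = 189, Q = 2026.
dQ/dP = −3.
ε = (dQ/dP)(P/Q) = (-3)(189/2026).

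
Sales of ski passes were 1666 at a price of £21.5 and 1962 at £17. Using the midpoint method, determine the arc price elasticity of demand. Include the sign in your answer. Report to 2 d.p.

ΔQ = 1962 − 1666 = 296; ΔP = 17 − 21.5 = -4.5.
Midpoints: P̄ = 19.25, Q̄ = 1814.0.
ε = (ΔQ/ΔP)(P̄/Q̄) = (296/-4.5)(19.25/1814.0).

-0.70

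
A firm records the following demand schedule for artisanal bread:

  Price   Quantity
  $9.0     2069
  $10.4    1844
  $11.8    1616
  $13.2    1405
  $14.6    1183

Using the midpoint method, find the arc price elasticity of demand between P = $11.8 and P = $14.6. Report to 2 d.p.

At P = 11.8, Q = 1616; at P = 14.6, Q = 1183.
ΔQ = -433, ΔP = 2.8. Midpoints: P̄ = 13.20, Q̄ = 1399.5.
ε = (ΔQ/ΔP)(P̄/Q̄) = (-433/2.8)(13.20/1399.5).

-1.46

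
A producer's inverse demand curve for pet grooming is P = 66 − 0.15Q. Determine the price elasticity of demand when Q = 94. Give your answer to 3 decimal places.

-3.681

At Q = 94, P = 66 − 0.15(94) = 51.90.
dP/dQ = −0.15, so dQ/dP = 1/(−0.15) = -6.667.
ε = (dQ/dP)(P/Q) = (-6.667)(51.90/94).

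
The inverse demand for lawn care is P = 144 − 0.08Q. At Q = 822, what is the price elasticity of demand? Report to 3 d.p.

At Q = 822, P = 144 − 0.08(822) = 78.24.
dP/dQ = −0.08, so dQ/dP = 1/(−0.08) = -12.500.
ε = (dQ/dP)(P/Q) = (-12.500)(78.24/822).

-1.190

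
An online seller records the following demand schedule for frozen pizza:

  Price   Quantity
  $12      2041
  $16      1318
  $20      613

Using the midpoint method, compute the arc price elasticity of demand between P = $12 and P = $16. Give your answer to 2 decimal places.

-1.51

At P = 12, Q = 2041; at P = 16, Q = 1318.
ΔQ = -723, ΔP = 4. Midpoints: P̄ = 14.00, Q̄ = 1679.5.
ε = (ΔQ/ΔP)(P̄/Q̄) = (-723/4)(14.00/1679.5).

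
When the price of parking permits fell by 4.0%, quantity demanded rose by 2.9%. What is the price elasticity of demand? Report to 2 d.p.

ε = %ΔQ / %ΔP = (2.9)/(-4.0) = -0.725.

-0.73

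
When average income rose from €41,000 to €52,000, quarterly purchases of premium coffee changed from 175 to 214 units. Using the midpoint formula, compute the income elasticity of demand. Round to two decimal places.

0.85

ΔQ = 39, ΔI = 11000. Midpoints: Ī = 46,500, Q̄ = 194.5.
ε_I = (ΔQ/ΔI)(Ī/Q̄) = (39/11000)(46500/194.5).
ε_I > 0, so the good is normal.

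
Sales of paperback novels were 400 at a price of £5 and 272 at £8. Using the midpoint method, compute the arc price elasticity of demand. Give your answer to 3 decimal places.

ΔQ = 272 − 400 = -128; ΔP = 8 − 5 = 3.
Midpoints: P̄ = 6.50, Q̄ = 336.0.
ε = (ΔQ/ΔP)(P̄/Q̄) = (-128/3)(6.50/336.0).

-0.825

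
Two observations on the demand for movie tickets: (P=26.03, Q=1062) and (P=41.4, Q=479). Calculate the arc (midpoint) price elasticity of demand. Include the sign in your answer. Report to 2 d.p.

-1.66

ΔQ = 479 − 1062 = -583; ΔP = 41.4 − 26.03 = 15.37.
Midpoints: P̄ = 33.72, Q̄ = 770.5.
ε = (ΔQ/ΔP)(P̄/Q̄) = (-583/15.37)(33.72/770.5).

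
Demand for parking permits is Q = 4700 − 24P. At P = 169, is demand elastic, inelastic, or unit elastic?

Q = 644, dQ/dP = -24.
ε = (dQ/dP)(P/Q) ≈ -6.298.
|ε| = 6.30 > 1.

elastic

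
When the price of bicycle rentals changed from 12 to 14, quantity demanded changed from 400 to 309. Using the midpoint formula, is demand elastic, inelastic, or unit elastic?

elastic

Arc ε ≈ -1.669.
|ε| = 1.67 > 1.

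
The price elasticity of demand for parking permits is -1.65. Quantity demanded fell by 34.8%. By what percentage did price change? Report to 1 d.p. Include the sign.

21.1%

%ΔP ≈ %ΔQ / ε = (-34.8%)/(-1.65) = 21.09%.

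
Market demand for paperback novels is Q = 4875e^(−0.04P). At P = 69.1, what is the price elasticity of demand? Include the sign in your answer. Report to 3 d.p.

At P = 69.1, Q = 307.316.
dQ/dP = −0.04·4875e^(−0.04P) = −0.04Q = -12.293.
ε = (dQ/dP)(P/Q) = (-12.293)(69.1/307.316).

-2.764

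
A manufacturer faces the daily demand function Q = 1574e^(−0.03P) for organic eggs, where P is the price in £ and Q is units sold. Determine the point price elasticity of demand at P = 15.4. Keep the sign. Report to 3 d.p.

At P = 15.4, Q = 991.655.
dQ/dP = −0.03·1574e^(−0.03P) = −0.03Q = -29.750.
ε = (dQ/dP)(P/Q) = (-29.750)(15.4/991.655).
|ε| < 1, so demand is inelastic at this price.

-0.462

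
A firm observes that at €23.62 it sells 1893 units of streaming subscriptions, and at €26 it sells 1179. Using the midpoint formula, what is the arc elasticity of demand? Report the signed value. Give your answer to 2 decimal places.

-4.85

ΔQ = 1179 − 1893 = -714; ΔP = 26 − 23.62 = 2.38.
Midpoints: P̄ = 24.81, Q̄ = 1536.0.
ε = (ΔQ/ΔP)(P̄/Q̄) = (-714/2.38)(24.81/1536.0).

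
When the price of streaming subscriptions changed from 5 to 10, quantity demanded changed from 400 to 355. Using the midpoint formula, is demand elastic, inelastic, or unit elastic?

Arc ε ≈ -0.179.
|ε| = 0.18 < 1.

inelastic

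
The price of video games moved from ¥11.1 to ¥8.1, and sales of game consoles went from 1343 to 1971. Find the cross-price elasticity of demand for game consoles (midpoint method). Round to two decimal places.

-1.21

ΔQ_x = 1971 − 1343 = 628; ΔP_y = 8.1 − 11.1 = -3.
Midpoints: P̄_y = 9.60, Q̄_x = 1657.0.
ε_xy = (ΔQ_x/ΔP_y)(P̄_y/Q̄_x) = (628/-3)(9.60/1657.0).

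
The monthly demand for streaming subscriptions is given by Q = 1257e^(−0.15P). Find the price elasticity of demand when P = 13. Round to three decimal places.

At P = 13, Q = 178.839.
dQ/dP = −0.15·1257e^(−0.15P) = −0.15Q = -26.826.
ε = (dQ/dP)(P/Q) = (-26.826)(13/178.839).
|ε| > 1, so demand is elastic at this price.

-1.950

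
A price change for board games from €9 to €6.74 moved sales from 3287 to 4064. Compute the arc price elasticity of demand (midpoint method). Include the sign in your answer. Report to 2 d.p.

-0.74

ΔQ = 4064 − 3287 = 777; ΔP = 6.74 − 9 = -2.26.
Midpoints: P̄ = 7.87, Q̄ = 3675.5.
ε = (ΔQ/ΔP)(P̄/Q̄) = (777/-2.26)(7.87/3675.5).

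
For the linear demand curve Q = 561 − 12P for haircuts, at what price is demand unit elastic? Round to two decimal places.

23.38

For linear demand Q = a − bP, ε = −bP/(a − bP). |ε| = 1 when bP = a − bP, i.e. P = a/(2b).
P = 561/(2·12) = 561/24 = 23.3750.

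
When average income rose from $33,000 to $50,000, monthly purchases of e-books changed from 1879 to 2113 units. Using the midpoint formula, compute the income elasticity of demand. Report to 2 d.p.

0.29

ΔQ = 234, ΔI = 17000. Midpoints: Ī = 41,500, Q̄ = 1996.0.
ε_I = (ΔQ/ΔI)(Ī/Q̄) = (234/17000)(41500/1996.0).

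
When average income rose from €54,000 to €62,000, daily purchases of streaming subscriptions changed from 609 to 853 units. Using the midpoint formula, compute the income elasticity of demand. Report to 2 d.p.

2.42

ΔQ = 244, ΔI = 8000. Midpoints: Ī = 58,000, Q̄ = 731.0.
ε_I = (ΔQ/ΔI)(Ī/Q̄) = (244/8000)(58000/731.0).
ε_I > 0, so the good is normal.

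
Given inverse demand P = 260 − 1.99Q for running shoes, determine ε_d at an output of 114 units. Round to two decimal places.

At Q = 114, P = 260 − 1.99(114) = 33.14.
dP/dQ = −1.99, so dQ/dP = 1/(−1.99) = -0.503.
ε = (dQ/dP)(P/Q) = (-0.503)(33.14/114).

-0.15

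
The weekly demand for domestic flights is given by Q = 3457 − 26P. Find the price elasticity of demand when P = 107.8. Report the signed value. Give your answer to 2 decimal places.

-4.28

At P = 107.8, Q = 654.200.
dQ/dP = −26.
ε = (dQ/dP)(P/Q) = (-26)(107.8/654.200).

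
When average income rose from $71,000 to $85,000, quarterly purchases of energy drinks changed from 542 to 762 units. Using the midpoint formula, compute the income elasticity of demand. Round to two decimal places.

ΔQ = 220, ΔI = 14000. Midpoints: Ī = 78,000, Q̄ = 652.0.
ε_I = (ΔQ/ΔI)(Ī/Q̄) = (220/14000)(78000/652.0).

1.88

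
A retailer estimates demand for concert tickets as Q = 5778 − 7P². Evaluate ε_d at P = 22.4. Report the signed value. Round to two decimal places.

-3.10

At P = 22.4, Q = 2265.680.
dQ/dP = −14P = -313.600.
ε = (dQ/dP)(P/Q) = (-313.600)(22.4/2265.680).
|ε| > 1, so demand is elastic at this price.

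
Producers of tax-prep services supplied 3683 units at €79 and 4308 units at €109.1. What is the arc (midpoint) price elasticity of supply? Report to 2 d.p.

0.49

ΔQ = 4308 − 3683 = 625; ΔP = 109.1 − 79 = 30.1.
Midpoints: P̄ = 94.05, Q̄ = 3995.5.
ε_s = (ΔQ/ΔP)(P̄/Q̄) = (625/30.1)(94.05/3995.5).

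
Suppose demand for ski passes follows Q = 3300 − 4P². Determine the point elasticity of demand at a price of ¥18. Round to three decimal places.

-1.293

At P = 18, Q = 2004.
dQ/dP = −8P = -144.
ε = (dQ/dP)(P/Q) = (-144)(18/2004).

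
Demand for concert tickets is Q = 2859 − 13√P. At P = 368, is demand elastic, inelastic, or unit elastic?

inelastic

Q = 2609.617, dQ/dP = -0.339.
ε = (dQ/dP)(P/Q) ≈ -0.048.
|ε| = 0.05 < 1.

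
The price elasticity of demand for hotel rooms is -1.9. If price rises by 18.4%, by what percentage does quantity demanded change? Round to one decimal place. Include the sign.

%ΔQ ≈ ε × %ΔP = (-1.9)(18.4%) = -34.96%.

-35.0%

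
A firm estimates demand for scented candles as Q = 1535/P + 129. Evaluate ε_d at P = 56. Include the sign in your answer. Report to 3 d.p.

-0.175

At P = 56, Q = 156.411.
dQ/dP = −1535/P² = -0.489.
ε = (dQ/dP)(P/Q) = (-0.489)(56/156.411).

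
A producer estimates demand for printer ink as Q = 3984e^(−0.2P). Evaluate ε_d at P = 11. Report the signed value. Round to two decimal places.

-2.20

At P = 11, Q = 441.440.
dQ/dP = −0.2·3984e^(−0.2P) = −0.2Q = -88.288.
ε = (dQ/dP)(P/Q) = (-88.288)(11/441.440).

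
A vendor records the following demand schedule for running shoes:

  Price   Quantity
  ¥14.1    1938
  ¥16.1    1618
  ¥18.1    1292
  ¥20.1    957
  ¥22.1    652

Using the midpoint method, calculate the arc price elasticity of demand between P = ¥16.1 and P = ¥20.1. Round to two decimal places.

At P = 16.1, Q = 1618; at P = 20.1, Q = 957.
ΔQ = -661, ΔP = 4.0. Midpoints: P̄ = 18.10, Q̄ = 1287.5.
ε = (ΔQ/ΔP)(P̄/Q̄) = (-661/4.0)(18.10/1287.5).

-2.32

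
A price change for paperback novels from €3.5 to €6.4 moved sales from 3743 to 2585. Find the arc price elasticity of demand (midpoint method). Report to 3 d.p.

ΔQ = 2585 − 3743 = -1158; ΔP = 6.4 − 3.5 = 2.9.
Midpoints: P̄ = 4.95, Q̄ = 3164.0.
ε = (ΔQ/ΔP)(P̄/Q̄) = (-1158/2.9)(4.95/3164.0).

-0.625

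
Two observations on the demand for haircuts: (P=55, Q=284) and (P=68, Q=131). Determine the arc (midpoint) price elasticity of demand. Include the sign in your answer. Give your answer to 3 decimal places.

ΔQ = 131 − 284 = -153; ΔP = 68 − 55 = 13.
Midpoints: P̄ = 61.50, Q̄ = 207.5.
ε = (ΔQ/ΔP)(P̄/Q̄) = (-153/13)(61.50/207.5).

-3.488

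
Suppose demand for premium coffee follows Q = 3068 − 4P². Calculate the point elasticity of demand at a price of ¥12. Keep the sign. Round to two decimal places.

At P = 12, Q = 2492.
dQ/dP = −8P = -96.
ε = (dQ/dP)(P/Q) = (-96)(12/2492).
|ε| < 1, so demand is inelastic at this price.

-0.46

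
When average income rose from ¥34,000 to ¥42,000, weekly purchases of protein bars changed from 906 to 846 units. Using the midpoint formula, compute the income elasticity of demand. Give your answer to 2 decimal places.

ΔQ = -60, ΔI = 8000. Midpoints: Ī = 38,000, Q̄ = 876.0.
ε_I = (ΔQ/ΔI)(Ī/Q̄) = (-60/8000)(38000/876.0).
ε_I < 0, so the good is inferior.

-0.33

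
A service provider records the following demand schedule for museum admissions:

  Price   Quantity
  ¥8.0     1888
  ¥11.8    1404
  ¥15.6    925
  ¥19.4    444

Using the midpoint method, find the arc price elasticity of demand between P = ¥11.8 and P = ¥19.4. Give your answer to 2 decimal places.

At P = 11.8, Q = 1404; at P = 19.4, Q = 444.
ΔQ = -960, ΔP = 7.6. Midpoints: P̄ = 15.60, Q̄ = 924.0.
ε = (ΔQ/ΔP)(P̄/Q̄) = (-960/7.6)(15.60/924.0).

-2.13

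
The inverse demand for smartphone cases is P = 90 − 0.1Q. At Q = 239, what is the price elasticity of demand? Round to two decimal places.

At Q = 239, P = 90 − 0.1(239) = 66.10.
dP/dQ = −0.1, so dQ/dP = 1/(−0.1) = -10.000.
ε = (dQ/dP)(P/Q) = (-10.000)(66.10/239).

-2.77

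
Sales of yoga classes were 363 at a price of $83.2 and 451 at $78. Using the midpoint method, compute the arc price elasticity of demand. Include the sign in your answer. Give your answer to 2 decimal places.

ΔQ = 451 − 363 = 88; ΔP = 78 − 83.2 = -5.2.
Midpoints: P̄ = 80.60, Q̄ = 407.0.
ε = (ΔQ/ΔP)(P̄/Q̄) = (88/-5.2)(80.60/407.0).

-3.35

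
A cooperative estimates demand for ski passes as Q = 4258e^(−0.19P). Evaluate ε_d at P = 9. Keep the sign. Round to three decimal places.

-1.710

At P = 9, Q = 770.127.
dQ/dP = −0.19·4258e^(−0.19P) = −0.19Q = -146.324.
ε = (dQ/dP)(P/Q) = (-146.324)(9/770.127).
|ε| > 1, so demand is elastic at this price.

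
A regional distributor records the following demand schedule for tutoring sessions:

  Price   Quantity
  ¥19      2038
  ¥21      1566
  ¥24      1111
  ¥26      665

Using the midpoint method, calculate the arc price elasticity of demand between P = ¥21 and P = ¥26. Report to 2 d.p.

-3.80

At P = 21, Q = 1566; at P = 26, Q = 665.
ΔQ = -901, ΔP = 5. Midpoints: P̄ = 23.50, Q̄ = 1115.5.
ε = (ΔQ/ΔP)(P̄/Q̄) = (-901/5)(23.50/1115.5).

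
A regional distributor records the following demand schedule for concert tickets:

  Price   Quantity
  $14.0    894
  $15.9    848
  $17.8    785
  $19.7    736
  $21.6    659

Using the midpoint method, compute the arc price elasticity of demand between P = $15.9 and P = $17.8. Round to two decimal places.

-0.68

At P = 15.9, Q = 848; at P = 17.8, Q = 785.
ΔQ = -63, ΔP = 1.9. Midpoints: P̄ = 16.85, Q̄ = 816.5.
ε = (ΔQ/ΔP)(P̄/Q̄) = (-63/1.9)(16.85/816.5).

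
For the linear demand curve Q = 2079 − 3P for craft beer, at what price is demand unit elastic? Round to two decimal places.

For linear demand Q = a − bP, ε = −bP/(a − bP). |ε| = 1 when bP = a − bP, i.e. P = a/(2b).
P = 2079/(2·3) = 2079/6 = 346.5000.

346.50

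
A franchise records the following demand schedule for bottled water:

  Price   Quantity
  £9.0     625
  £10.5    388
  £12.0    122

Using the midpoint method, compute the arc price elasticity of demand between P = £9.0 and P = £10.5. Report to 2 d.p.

At P = 9.0, Q = 625; at P = 10.5, Q = 388.
ΔQ = -237, ΔP = 1.5. Midpoints: P̄ = 9.75, Q̄ = 506.5.
ε = (ΔQ/ΔP)(P̄/Q̄) = (-237/1.5)(9.75/506.5).

-3.04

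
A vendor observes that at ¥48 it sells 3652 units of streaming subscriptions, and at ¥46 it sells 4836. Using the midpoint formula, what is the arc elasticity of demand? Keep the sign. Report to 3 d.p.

-6.556

ΔQ = 4836 − 3652 = 1184; ΔP = 46 − 48 = -2.
Midpoints: P̄ = 47.00, Q̄ = 4244.0.
ε = (ΔQ/ΔP)(P̄/Q̄) = (1184/-2)(47.00/4244.0).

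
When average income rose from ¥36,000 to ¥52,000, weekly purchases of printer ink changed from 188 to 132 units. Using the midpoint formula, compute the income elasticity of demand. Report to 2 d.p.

-0.96

ΔQ = -56, ΔI = 16000. Midpoints: Ī = 44,000, Q̄ = 160.0.
ε_I = (ΔQ/ΔI)(Ī/Q̄) = (-56/16000)(44000/160.0).
ε_I < 0, so the good is inferior.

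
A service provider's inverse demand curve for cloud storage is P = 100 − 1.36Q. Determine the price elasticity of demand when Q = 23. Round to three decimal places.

At Q = 23, P = 100 − 1.36(23) = 68.72.
dP/dQ = −1.36, so dQ/dP = 1/(−1.36) = -0.735.
ε = (dQ/dP)(P/Q) = (-0.735)(68.72/23).

-2.197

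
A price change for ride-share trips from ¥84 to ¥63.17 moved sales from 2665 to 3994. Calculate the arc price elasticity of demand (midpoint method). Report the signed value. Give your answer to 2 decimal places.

ΔQ = 3994 − 2665 = 1329; ΔP = 63.17 − 84 = -20.83.
Midpoints: P̄ = 73.59, Q̄ = 3329.5.
ε = (ΔQ/ΔP)(P̄/Q̄) = (1329/-20.83)(73.59/3329.5).

-1.41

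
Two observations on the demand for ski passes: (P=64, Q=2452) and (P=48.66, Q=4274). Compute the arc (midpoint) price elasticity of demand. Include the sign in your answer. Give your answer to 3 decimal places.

-1.989

ΔQ = 4274 − 2452 = 1822; ΔP = 48.66 − 64 = -15.34.
Midpoints: P̄ = 56.33, Q̄ = 3363.0.
ε = (ΔQ/ΔP)(P̄/Q̄) = (1822/-15.34)(56.33/3363.0).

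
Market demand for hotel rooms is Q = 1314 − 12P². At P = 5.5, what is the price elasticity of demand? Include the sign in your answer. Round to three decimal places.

-0.763

At P = 5.5, Q = 951.
dQ/dP = −24P = -132.
ε = (dQ/dP)(P/Q) = (-132)(5.5/951).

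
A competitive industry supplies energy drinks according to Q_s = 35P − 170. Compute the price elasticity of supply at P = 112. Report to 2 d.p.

1.05

At P = 112, Q_s = 3750.
dQ_s/dP = 35.
ε_s = (dQ_s/dP)(P/Q_s) = (35)(112/3750).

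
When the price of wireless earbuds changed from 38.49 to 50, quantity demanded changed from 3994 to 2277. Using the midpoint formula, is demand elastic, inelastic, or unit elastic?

Arc ε ≈ -2.105.
|ε| = 2.11 > 1.

elastic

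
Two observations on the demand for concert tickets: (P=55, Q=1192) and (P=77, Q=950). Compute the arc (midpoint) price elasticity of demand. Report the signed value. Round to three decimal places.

ΔQ = 950 − 1192 = -242; ΔP = 77 − 55 = 22.
Midpoints: P̄ = 66.00, Q̄ = 1071.0.
ε = (ΔQ/ΔP)(P̄/Q̄) = (-242/22)(66.00/1071.0).

-0.678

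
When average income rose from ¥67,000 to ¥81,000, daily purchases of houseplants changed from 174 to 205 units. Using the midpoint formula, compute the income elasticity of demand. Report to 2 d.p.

0.86

ΔQ = 31, ΔI = 14000. Midpoints: Ī = 74,000, Q̄ = 189.5.
ε_I = (ΔQ/ΔI)(Ī/Q̄) = (31/14000)(74000/189.5).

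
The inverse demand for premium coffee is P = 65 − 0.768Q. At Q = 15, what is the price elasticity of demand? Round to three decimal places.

At Q = 15, P = 65 − 0.768(15) = 53.48.
dP/dQ = −0.768, so dQ/dP = 1/(−0.768) = -1.302.
ε = (dQ/dP)(P/Q) = (-1.302)(53.48/15).

-4.642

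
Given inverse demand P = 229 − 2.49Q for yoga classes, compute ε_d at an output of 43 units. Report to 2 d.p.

-1.14

At Q = 43, P = 229 − 2.49(43) = 121.93.
dP/dQ = −2.49, so dQ/dP = 1/(−2.49) = -0.402.
ε = (dQ/dP)(P/Q) = (-0.402)(121.93/43).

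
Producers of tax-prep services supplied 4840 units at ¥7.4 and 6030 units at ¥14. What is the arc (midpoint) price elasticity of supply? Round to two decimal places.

0.35

ΔQ = 6030 − 4840 = 1190; ΔP = 14 − 7.4 = 6.6.
Midpoints: P̄ = 10.70, Q̄ = 5435.0.
ε_s = (ΔQ/ΔP)(P̄/Q̄) = (1190/6.6)(10.70/5435.0).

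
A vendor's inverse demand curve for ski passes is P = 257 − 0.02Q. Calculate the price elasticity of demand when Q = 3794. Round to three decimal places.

At Q = 3794, P = 257 − 0.02(3794) = 181.12.
dP/dQ = −0.02, so dQ/dP = 1/(−0.02) = -50.000.
ε = (dQ/dP)(P/Q) = (-50.000)(181.12/3794).

-2.387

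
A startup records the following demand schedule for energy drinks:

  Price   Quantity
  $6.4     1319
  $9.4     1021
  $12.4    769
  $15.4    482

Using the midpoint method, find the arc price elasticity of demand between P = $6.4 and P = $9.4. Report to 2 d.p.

-0.67

At P = 6.4, Q = 1319; at P = 9.4, Q = 1021.
ΔQ = -298, ΔP = 3.0. Midpoints: P̄ = 7.90, Q̄ = 1170.0.
ε = (ΔQ/ΔP)(P̄/Q̄) = (-298/3.0)(7.90/1170.0).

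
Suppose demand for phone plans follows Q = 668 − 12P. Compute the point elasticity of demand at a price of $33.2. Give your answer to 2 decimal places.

At P = 33.2, Q = 269.600.
dQ/dP = −12.
ε = (dQ/dP)(P/Q) = (-12)(33.2/269.600).

-1.48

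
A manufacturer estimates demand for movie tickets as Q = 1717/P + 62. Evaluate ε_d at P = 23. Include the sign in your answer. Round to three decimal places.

At P = 23, Q = 136.652.
dQ/dP = −1717/P² = -3.246.
ε = (dQ/dP)(P/Q) = (-3.246)(23/136.652).
|ε| < 1, so demand is inelastic at this price.

-0.546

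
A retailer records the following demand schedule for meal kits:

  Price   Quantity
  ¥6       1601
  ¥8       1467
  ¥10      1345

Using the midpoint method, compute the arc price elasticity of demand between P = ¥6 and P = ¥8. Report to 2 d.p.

-0.31

At P = 6, Q = 1601; at P = 8, Q = 1467.
ΔQ = -134, ΔP = 2. Midpoints: P̄ = 7.00, Q̄ = 1534.0.
ε = (ΔQ/ΔP)(P̄/Q̄) = (-134/2)(7.00/1534.0).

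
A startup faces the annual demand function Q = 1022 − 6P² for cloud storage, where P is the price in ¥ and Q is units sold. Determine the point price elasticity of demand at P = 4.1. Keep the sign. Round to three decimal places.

-0.219

At P = 4.1, Q = 921.140.
dQ/dP = −12P = -49.200.
ε = (dQ/dP)(P/Q) = (-49.200)(4.1/921.140).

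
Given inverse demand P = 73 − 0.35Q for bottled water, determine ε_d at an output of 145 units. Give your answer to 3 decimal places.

-0.438

At Q = 145, P = 73 − 0.35(145) = 22.25.
dP/dQ = −0.35, so dQ/dP = 1/(−0.35) = -2.857.
ε = (dQ/dP)(P/Q) = (-2.857)(22.25/145).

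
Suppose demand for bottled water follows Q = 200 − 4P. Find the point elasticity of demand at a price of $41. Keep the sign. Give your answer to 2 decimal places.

At P = 41, Q = 36.
dQ/dP = −4.
ε = (dQ/dP)(P/Q) = (-4)(41/36).

-4.56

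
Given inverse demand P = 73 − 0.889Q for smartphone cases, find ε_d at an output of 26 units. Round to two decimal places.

At Q = 26, P = 73 − 0.889(26) = 49.89.
dP/dQ = −0.889, so dQ/dP = 1/(−0.889) = -1.125.
ε = (dQ/dP)(P/Q) = (-1.125)(49.89/26).

-2.16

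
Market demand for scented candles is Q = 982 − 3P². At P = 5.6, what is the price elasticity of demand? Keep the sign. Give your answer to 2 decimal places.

-0.21

At P = 5.6, Q = 887.920.
dQ/dP = −6P = -33.600.
ε = (dQ/dP)(P/Q) = (-33.600)(5.6/887.920).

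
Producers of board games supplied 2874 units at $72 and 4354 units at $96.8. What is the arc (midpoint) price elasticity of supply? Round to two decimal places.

1.39

ΔQ = 4354 − 2874 = 1480; ΔP = 96.8 − 72 = 24.8.
Midpoints: P̄ = 84.40, Q̄ = 3614.0.
ε_s = (ΔQ/ΔP)(P̄/Q̄) = (1480/24.8)(84.40/3614.0).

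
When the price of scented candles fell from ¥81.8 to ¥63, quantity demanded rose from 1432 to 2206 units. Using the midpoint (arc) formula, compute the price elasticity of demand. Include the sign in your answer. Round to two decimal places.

ΔQ = 2206 − 1432 = 774; ΔP = 63 − 81.8 = -18.8.
Midpoints: P̄ = 72.40, Q̄ = 1819.0.
ε = (ΔQ/ΔP)(P̄/Q̄) = (774/-18.8)(72.40/1819.0).

-1.64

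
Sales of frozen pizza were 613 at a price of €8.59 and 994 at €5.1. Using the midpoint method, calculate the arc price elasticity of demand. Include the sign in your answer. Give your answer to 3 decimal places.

-0.930

ΔQ = 994 − 613 = 381; ΔP = 5.1 − 8.59 = -3.49.
Midpoints: P̄ = 6.84, Q̄ = 803.5.
ε = (ΔQ/ΔP)(P̄/Q̄) = (381/-3.49)(6.84/803.5).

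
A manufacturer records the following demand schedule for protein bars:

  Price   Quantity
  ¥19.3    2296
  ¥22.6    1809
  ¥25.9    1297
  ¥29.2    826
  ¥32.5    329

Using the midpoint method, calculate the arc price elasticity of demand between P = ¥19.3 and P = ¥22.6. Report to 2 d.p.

At P = 19.3, Q = 2296; at P = 22.6, Q = 1809.
ΔQ = -487, ΔP = 3.3. Midpoints: P̄ = 20.95, Q̄ = 2052.5.
ε = (ΔQ/ΔP)(P̄/Q̄) = (-487/3.3)(20.95/2052.5).

-1.51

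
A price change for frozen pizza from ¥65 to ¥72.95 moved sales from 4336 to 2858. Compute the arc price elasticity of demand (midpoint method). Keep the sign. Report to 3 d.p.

ΔQ = 2858 − 4336 = -1478; ΔP = 72.95 − 65 = 7.95.
Midpoints: P̄ = 68.97, Q̄ = 3597.0.
ε = (ΔQ/ΔP)(P̄/Q̄) = (-1478/7.95)(68.97/3597.0).

-3.565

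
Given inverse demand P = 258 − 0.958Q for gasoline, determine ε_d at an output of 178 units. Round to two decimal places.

-0.51

At Q = 178, P = 258 − 0.958(178) = 87.48.
dP/dQ = −0.958, so dQ/dP = 1/(−0.958) = -1.044.
ε = (dQ/dP)(P/Q) = (-1.044)(87.48/178).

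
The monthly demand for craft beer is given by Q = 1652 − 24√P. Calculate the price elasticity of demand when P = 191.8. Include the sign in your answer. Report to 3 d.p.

-0.126

At P = 191.8, Q = 1319.619.
dQ/dP = −24/(2√P) = -0.866.
ε = (dQ/dP)(P/Q) = (-0.866)(191.8/1319.619).
|ε| < 1, so demand is inelastic at this price.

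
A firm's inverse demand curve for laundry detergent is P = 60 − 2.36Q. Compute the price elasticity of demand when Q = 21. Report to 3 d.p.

-0.211

At Q = 21, P = 60 − 2.36(21) = 10.44.
dP/dQ = −2.36, so dQ/dP = 1/(−2.36) = -0.424.
ε = (dQ/dP)(P/Q) = (-0.424)(10.44/21).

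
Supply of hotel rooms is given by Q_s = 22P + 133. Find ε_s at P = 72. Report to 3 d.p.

At P = 72, Q_s = 1717.
dQ_s/dP = 22.
ε_s = (dQ_s/dP)(P/Q_s) = (22)(72/1717).

0.923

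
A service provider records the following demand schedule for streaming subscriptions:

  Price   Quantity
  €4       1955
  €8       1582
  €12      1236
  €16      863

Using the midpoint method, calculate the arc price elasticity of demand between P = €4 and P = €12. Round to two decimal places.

At P = 4, Q = 1955; at P = 12, Q = 1236.
ΔQ = -719, ΔP = 8. Midpoints: P̄ = 8.00, Q̄ = 1595.5.
ε = (ΔQ/ΔP)(P̄/Q̄) = (-719/8)(8.00/1595.5).

-0.45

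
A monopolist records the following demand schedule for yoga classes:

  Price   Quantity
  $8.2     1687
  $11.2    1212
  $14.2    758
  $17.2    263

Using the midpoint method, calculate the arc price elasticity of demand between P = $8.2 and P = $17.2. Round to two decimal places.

-2.06

At P = 8.2, Q = 1687; at P = 17.2, Q = 263.
ΔQ = -1424, ΔP = 9.0. Midpoints: P̄ = 12.70, Q̄ = 975.0.
ε = (ΔQ/ΔP)(P̄/Q̄) = (-1424/9.0)(12.70/975.0).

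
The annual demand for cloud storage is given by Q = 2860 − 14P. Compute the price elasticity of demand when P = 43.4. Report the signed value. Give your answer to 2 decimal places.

-0.27

At P = 43.4, Q = 2252.400.
dQ/dP = −14.
ε = (dQ/dP)(P/Q) = (-14)(43.4/2252.400).
|ε| < 1, so demand is inelastic at this price.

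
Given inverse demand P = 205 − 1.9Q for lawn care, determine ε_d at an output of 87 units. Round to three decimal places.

-0.240

At Q = 87, P = 205 − 1.9(87) = 39.70.
dP/dQ = −1.9, so dQ/dP = 1/(−1.9) = -0.526.
ε = (dQ/dP)(P/Q) = (-0.526)(39.70/87).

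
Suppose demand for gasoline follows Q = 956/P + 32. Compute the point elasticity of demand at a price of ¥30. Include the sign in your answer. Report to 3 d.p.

-0.499

At P = 30, Q = 63.867.
dQ/dP = −956/P² = -1.062.
ε = (dQ/dP)(P/Q) = (-1.062)(30/63.867).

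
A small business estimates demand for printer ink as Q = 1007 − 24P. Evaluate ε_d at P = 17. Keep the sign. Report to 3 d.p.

-0.681

At P = 17, Q = 599.
dQ/dP = −24.
ε = (dQ/dP)(P/Q) = (-24)(17/599).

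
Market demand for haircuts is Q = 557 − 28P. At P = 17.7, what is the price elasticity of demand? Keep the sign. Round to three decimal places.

At P = 17.7, Q = 61.400.
dQ/dP = −28.
ε = (dQ/dP)(P/Q) = (-28)(17.7/61.400).

-8.072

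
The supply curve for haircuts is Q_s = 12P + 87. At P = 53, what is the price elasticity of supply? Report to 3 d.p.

At P = 53, Q_s = 723.
dQ_s/dP = 12.
ε_s = (dQ_s/dP)(P/Q_s) = (12)(53/723).

0.880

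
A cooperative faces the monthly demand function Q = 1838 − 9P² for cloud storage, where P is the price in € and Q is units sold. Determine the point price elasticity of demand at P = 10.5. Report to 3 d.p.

-2.346

At P = 10.5, Q = 845.750.
dQ/dP = −18P = -189.
ε = (dQ/dP)(P/Q) = (-189)(10.5/845.750).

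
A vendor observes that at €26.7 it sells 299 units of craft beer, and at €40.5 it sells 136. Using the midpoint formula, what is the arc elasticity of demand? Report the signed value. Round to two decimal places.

-1.82

ΔQ = 136 − 299 = -163; ΔP = 40.5 − 26.7 = 13.8.
Midpoints: P̄ = 33.60, Q̄ = 217.5.
ε = (ΔQ/ΔP)(P̄/Q̄) = (-163/13.8)(33.60/217.5).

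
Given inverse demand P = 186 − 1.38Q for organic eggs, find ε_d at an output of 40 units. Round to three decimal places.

At Q = 40, P = 186 − 1.38(40) = 130.80.
dP/dQ = −1.38, so dQ/dP = 1/(−1.38) = -0.725.
ε = (dQ/dP)(P/Q) = (-0.725)(130.80/40).

-2.370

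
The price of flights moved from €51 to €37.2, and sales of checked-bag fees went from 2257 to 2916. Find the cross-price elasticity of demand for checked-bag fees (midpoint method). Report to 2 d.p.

ΔQ_x = 2916 − 2257 = 659; ΔP_y = 37.2 − 51 = -13.8.
Midpoints: P̄_y = 44.10, Q̄_x = 2586.5.
ε_xy = (ΔQ_x/ΔP_y)(P̄_y/Q̄_x) = (659/-13.8)(44.10/2586.5).

-0.81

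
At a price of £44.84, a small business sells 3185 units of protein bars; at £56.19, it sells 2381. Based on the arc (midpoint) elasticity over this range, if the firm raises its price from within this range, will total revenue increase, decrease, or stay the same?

Arc ε = (-804/11.35)(50.52/2783.0) ≈ -1.286.
|ε| = 1.29 > 1, so demand is elastic. A price rise therefore reduces total revenue.

decrease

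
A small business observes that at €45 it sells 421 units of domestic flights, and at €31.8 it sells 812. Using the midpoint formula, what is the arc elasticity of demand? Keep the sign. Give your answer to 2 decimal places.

-1.85

ΔQ = 812 − 421 = 391; ΔP = 31.8 − 45 = -13.2.
Midpoints: P̄ = 38.40, Q̄ = 616.5.
ε = (ΔQ/ΔP)(P̄/Q̄) = (391/-13.2)(38.40/616.5).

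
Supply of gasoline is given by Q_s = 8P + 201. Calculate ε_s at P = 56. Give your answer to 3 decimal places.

At P = 56, Q_s = 649.
dQ_s/dP = 8.
ε_s = (dQ_s/dP)(P/Q_s) = (8)(56/649).

0.690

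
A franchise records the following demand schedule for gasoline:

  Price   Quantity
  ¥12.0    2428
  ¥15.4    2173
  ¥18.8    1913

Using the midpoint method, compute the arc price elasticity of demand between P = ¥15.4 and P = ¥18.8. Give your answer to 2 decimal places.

-0.64

At P = 15.4, Q = 2173; at P = 18.8, Q = 1913.
ΔQ = -260, ΔP = 3.4. Midpoints: P̄ = 17.10, Q̄ = 2043.0.
ε = (ΔQ/ΔP)(P̄/Q̄) = (-260/3.4)(17.10/2043.0).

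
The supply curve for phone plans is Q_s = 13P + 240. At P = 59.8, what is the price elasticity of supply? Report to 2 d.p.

At P = 59.8, Q_s = 1017.40.
dQ_s/dP = 13.
ε_s = (dQ_s/dP)(P/Q_s) = (13)(59.8/1017.40).

0.76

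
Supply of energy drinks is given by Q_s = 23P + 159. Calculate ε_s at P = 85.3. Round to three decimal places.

At P = 85.3, Q_s = 2120.90.
dQ_s/dP = 23.
ε_s = (dQ_s/dP)(P/Q_s) = (23)(85.3/2120.90).

0.925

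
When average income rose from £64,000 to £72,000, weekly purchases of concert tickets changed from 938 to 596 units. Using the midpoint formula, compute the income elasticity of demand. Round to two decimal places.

-3.79

ΔQ = -342, ΔI = 8000. Midpoints: Ī = 68,000, Q̄ = 767.0.
ε_I = (ΔQ/ΔI)(Ī/Q̄) = (-342/8000)(68000/767.0).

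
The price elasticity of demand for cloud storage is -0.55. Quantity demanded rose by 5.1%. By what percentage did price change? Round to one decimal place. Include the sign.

-9.3%

%ΔP ≈ %ΔQ / ε = (5.1%)/(-0.55) = -9.27%.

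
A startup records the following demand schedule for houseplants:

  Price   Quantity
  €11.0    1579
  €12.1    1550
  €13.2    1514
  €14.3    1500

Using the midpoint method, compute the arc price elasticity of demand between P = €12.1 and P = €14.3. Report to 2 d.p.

At P = 12.1, Q = 1550; at P = 14.3, Q = 1500.
ΔQ = -50, ΔP = 2.2. Midpoints: P̄ = 13.20, Q̄ = 1525.0.
ε = (ΔQ/ΔP)(P̄/Q̄) = (-50/2.2)(13.20/1525.0).

-0.20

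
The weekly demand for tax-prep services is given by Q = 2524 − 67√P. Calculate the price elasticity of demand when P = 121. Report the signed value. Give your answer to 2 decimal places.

At P = 121, Q = 1787.
dQ/dP = −67/(2√P) = -3.045.
ε = (dQ/dP)(P/Q) = (-3.045)(121/1787).
|ε| < 1, so demand is inelastic at this price.

-0.21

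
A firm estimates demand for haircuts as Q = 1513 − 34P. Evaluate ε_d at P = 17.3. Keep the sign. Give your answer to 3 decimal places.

-0.636

At P = 17.3, Q = 924.800.
dQ/dP = −34.
ε = (dQ/dP)(P/Q) = (-34)(17.3/924.800).
|ε| < 1, so demand is inelastic at this price.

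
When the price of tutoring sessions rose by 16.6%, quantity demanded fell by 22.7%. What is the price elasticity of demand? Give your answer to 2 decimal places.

-1.37

ε = %ΔQ / %ΔP = (-22.7)/(16.6) = -1.367.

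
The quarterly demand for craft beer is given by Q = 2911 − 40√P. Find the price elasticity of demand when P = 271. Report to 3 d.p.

At P = 271, Q = 2252.517.
dQ/dP = −40/(2√P) = -1.215.
ε = (dQ/dP)(P/Q) = (-1.215)(271/2252.517).

-0.146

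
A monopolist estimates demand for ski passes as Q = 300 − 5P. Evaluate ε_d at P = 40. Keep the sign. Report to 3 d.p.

At P = 40, Q = 100.
dQ/dP = −5.
ε = (dQ/dP)(P/Q) = (-5)(40/100).
|ε| > 1, so demand is elastic at this price.

-2.000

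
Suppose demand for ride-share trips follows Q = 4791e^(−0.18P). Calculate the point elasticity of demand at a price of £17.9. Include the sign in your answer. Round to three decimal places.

At P = 17.9, Q = 191.042.
dQ/dP = −0.18·4791e^(−0.18P) = −0.18Q = -34.388.
ε = (dQ/dP)(P/Q) = (-34.388)(17.9/191.042).
|ε| > 1, so demand is elastic at this price.

-3.222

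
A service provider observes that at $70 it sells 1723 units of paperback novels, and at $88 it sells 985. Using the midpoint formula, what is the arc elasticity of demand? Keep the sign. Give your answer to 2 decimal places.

ΔQ = 985 − 1723 = -738; ΔP = 88 − 70 = 18.
Midpoints: P̄ = 79.00, Q̄ = 1354.0.
ε = (ΔQ/ΔP)(P̄/Q̄) = (-738/18)(79.00/1354.0).

-2.39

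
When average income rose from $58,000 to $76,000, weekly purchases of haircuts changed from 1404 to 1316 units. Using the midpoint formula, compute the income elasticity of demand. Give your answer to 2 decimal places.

ΔQ = -88, ΔI = 18000. Midpoints: Ī = 67,000, Q̄ = 1360.0.
ε_I = (ΔQ/ΔI)(Ī/Q̄) = (-88/18000)(67000/1360.0).

-0.24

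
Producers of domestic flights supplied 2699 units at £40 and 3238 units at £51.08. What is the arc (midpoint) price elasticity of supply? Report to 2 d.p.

0.75

ΔQ = 3238 − 2699 = 539; ΔP = 51.08 − 40 = 11.08.
Midpoints: P̄ = 45.54, Q̄ = 2968.5.
ε_s = (ΔQ/ΔP)(P̄/Q̄) = (539/11.08)(45.54/2968.5).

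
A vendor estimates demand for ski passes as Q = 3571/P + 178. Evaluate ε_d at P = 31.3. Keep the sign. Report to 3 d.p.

-0.391

At P = 31.3, Q = 292.089.
dQ/dP = −3571/P² = -3.645.
ε = (dQ/dP)(P/Q) = (-3.645)(31.3/292.089).
|ε| < 1, so demand is inelastic at this price.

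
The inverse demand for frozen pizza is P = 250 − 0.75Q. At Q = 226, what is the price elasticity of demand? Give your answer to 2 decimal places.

-0.47

At Q = 226, P = 250 − 0.75(226) = 80.50.
dP/dQ = −0.75, so dQ/dP = 1/(−0.75) = -1.333.
ε = (dQ/dP)(P/Q) = (-1.333)(80.50/226).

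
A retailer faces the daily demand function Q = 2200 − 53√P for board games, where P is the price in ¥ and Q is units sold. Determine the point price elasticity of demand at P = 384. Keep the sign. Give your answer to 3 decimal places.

At P = 384, Q = 1161.416.
dQ/dP = −53/(2√P) = -1.352.
ε = (dQ/dP)(P/Q) = (-1.352)(384/1161.416).
|ε| < 1, so demand is inelastic at this price.

-0.447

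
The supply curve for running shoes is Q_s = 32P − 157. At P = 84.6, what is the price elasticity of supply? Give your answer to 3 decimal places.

1.062

At P = 84.6, Q_s = 2550.20.
dQ_s/dP = 32.
ε_s = (dQ_s/dP)(P/Q_s) = (32)(84.6/2550.20).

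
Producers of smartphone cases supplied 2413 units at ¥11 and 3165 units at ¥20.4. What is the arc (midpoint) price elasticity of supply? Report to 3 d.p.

ΔQ = 3165 − 2413 = 752; ΔP = 20.4 − 11 = 9.4.
Midpoints: P̄ = 15.70, Q̄ = 2789.0.
ε_s = (ΔQ/ΔP)(P̄/Q̄) = (752/9.4)(15.70/2789.0).

0.450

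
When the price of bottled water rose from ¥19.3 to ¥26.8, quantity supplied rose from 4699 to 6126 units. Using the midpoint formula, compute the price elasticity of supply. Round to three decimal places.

0.810

ΔQ = 6126 − 4699 = 1427; ΔP = 26.8 − 19.3 = 7.5.
Midpoints: P̄ = 23.05, Q̄ = 5412.5.
ε_s = (ΔQ/ΔP)(P̄/Q̄) = (1427/7.5)(23.05/5412.5).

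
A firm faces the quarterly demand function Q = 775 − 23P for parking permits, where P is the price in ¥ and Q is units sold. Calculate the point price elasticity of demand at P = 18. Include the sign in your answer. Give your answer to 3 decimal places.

-1.147

At P = 18, Q = 361.
dQ/dP = −23.
ε = (dQ/dP)(P/Q) = (-23)(18/361).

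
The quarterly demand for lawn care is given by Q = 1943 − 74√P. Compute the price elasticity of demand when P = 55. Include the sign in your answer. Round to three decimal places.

At P = 55, Q = 1394.201.
dQ/dP = −74/(2√P) = -4.989.
ε = (dQ/dP)(P/Q) = (-4.989)(55/1394.201).
|ε| < 1, so demand is inelastic at this price.

-0.197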